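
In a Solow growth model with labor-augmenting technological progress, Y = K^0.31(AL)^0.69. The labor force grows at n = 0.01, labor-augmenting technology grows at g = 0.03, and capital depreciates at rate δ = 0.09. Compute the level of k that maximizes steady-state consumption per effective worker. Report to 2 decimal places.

k_gold ≈ 3.52

The effective depreciation rate is n + g + δ = 0.01 + 0.03 + 0.09 = 0.13.
Setting f'(k) = n+g+δ gives 0.31·k^(0.31−1) = 0.13, hence k_gold = (0.31/0.13)^(1/0.69) ≈ 3.5236.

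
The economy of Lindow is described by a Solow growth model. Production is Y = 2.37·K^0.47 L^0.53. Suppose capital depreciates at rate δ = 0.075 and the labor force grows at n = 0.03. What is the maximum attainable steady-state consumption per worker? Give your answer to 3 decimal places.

c_gold ≈ 10.199

n + δ = 0.03 + 0.075 = 0.105.
Setting f'(k) = n+δ gives 0.47·2.37·k^(0.47−1) = 0.105, hence k_gold = (0.47·2.37/0.105)^(1/0.53) ≈ 86.1394.
y_gold = 2.37·86.1394^0.47 ≈ 19.2439.
c_gold = y_gold − (n+δ)·k_gold = 19.2439 − 0.105·86.1394 ≈ 10.1993.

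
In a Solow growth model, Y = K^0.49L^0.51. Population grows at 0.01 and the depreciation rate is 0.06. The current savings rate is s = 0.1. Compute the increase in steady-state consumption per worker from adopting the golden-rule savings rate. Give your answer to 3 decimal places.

Δc ≈ 2.040

The effective depreciation rate is n + δ = 0.01 + 0.06 = 0.07.
Current steady state (s = 0.1): k* = (0.1/0.07)^(1/0.51) ≈ 2.0125, y* = 2.0125^0.49 ≈ 1.4087, c* = (1−0.1)·1.4087 ≈ 1.2679.
Maximizing c = f(k) − (n+δ)·k gives f'(k) = n+δ, i.e. 0.49·k^(0.49−1) = 0.07, so k_gold = (0.49/0.07)^(1/0.51) ≈ 45.3999.
y_gold = 45.3999^0.49 ≈ 6.4857, c_gold = y_gold − 0.07·k_gold ≈ 3.3077.
Gain: Δc = 3.3077 − 1.2679 ≈ 2.0399.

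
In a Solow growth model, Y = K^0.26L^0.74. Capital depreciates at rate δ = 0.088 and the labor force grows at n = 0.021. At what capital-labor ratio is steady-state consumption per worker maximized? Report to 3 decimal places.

Capital per worker breaks even when investment replaces (n + δ)·k; here n + δ = 0.109.
Maximizing c = f(k) − (n+δ)·k gives f'(k) = n+δ, i.e. 0.26·k^(0.26−1) = 0.109, so k_gold = (0.26/0.109)^(1/0.74) ≈ 3.2374.

k_gold ≈ 3.237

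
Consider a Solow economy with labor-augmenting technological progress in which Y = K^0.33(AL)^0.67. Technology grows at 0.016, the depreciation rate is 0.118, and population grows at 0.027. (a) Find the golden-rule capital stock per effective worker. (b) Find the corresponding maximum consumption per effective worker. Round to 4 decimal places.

(a) k_gold ≈ 2.9188; (b) c_gold ≈ 0.9541

Capital per effective worker breaks even when investment replaces (n + g + δ)·k; here n + g + δ = 0.161.
Setting f'(k) = n+g+δ gives 0.33·k^(0.33−1) = 0.161, hence k_gold = (0.33/0.161)^(1/0.67) ≈ 2.9188.
y_gold = 2.9188^0.33 ≈ 1.4240; c_gold = y_gold − 0.161·k_gold ≈ 0.9541.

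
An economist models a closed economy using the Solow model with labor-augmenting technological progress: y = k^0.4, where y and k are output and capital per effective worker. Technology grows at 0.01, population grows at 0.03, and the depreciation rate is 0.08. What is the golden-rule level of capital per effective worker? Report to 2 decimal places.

k_gold ≈ 7.44

Break-even investment rate: n + g + δ = 0.03 + 0.01 + 0.08 = 0.12.
Maximizing c = f(k) − (n+g+δ)·k gives f'(k) = n+g+δ, i.e. 0.4·k^(0.4−1) = 0.12, so k_gold = (0.4/0.12)^(1/0.6) ≈ 7.4381.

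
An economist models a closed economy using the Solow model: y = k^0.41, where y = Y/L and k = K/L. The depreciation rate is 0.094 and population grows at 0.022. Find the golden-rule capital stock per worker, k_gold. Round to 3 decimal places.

k_gold ≈ 8.499

Break-even investment rate: n + δ = 0.022 + 0.094 = 0.116.
At the golden rule the marginal product of capital equals n+δ: 0.41·k^(0.41−1) = 0.116. Solving, k_gold = (0.41/0.116)^(1/0.59) ≈ 8.4990.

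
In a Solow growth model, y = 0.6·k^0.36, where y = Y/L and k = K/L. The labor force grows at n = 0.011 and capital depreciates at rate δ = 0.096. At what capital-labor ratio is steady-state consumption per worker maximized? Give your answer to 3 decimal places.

k_gold ≈ 2.997

The effective depreciation rate is n + δ = 0.011 + 0.096 = 0.107.
Maximizing c = f(k) − (n+δ)·k gives f'(k) = n+δ, i.e. 0.36·0.6·k^(0.36−1) = 0.107, so k_gold = (0.36·0.6/0.107)^(1/0.64) ≈ 2.9969.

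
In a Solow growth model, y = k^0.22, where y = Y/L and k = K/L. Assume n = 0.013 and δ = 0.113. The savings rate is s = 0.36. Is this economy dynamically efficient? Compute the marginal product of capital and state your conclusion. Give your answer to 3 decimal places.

Break-even investment rate: n + δ = 0.013 + 0.113 = 0.126.
Steady-state k*: s·k^0.22 = 0.126·k gives k* = (0.36/0.126)^(1/0.78) ≈ 3.8417.
MPK = 0.22·3.8417^(-0.78) ≈ 0.0770.
MPK < n+δ = 0.126, so the economy is dynamically inefficient (over-saving).

dynamically inefficient; MPK ≈ 0.077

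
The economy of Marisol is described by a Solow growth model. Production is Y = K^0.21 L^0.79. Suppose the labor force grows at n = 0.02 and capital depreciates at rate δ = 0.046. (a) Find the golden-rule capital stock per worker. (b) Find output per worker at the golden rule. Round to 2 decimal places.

Break-even investment rate: n + δ = 0.02 + 0.046 = 0.066.
Maximizing c = f(k) − (n+δ)·k gives f'(k) = n+δ, i.e. 0.21·k^(0.21−1) = 0.066, so k_gold = (0.21/0.066)^(1/0.79) ≈ 4.3281.
y_gold = 4.3281^0.21 ≈ 1.3603.

(a) k_gold ≈ 4.33; (b) y_gold ≈ 1.36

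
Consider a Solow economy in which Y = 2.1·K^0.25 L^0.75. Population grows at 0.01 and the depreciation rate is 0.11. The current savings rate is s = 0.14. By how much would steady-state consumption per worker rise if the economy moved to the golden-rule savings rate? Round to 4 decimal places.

Δc ≈ 0.1413

n + δ = 0.01 + 0.11 = 0.12.
Current steady state (s = 0.14): k* = (0.14·2.1/0.12)^(1/0.75) ≈ 3.3028, y* = 2.1·3.3028^0.25 ≈ 2.8310, c* = (1−0.14)·2.8310 ≈ 2.4347.
Maximizing c = f(k) − (n+δ)·k gives f'(k) = n+δ, i.e. 0.25·2.1·k^(0.25−1) = 0.12, so k_gold = (0.25·2.1/0.12)^(1/0.75) ≈ 7.1555.
y_gold = 2.1·7.1555^0.25 ≈ 3.4346, c_gold = y_gold − 0.12·k_gold ≈ 2.5760.
Gain: Δc = 2.5760 − 2.4347 ≈ 0.1413.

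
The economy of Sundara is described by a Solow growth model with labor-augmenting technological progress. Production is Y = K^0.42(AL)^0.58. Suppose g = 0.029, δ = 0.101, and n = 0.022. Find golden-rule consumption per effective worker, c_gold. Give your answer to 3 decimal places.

n + g + δ = 0.022 + 0.029 + 0.101 = 0.152.
Maximizing c = f(k) − (n+g+δ)·k gives f'(k) = n+g+δ, i.e. 0.42·k^(0.42−1) = 0.152, so k_gold = (0.42/0.152)^(1/0.58) ≈ 5.7683.
y_gold = 5.7683^0.42 ≈ 2.0876.
c_gold = y_gold − (n+g+δ)·k_gold = 2.0876 − 0.152·5.7683 ≈ 1.2108.

c_gold ≈ 1.211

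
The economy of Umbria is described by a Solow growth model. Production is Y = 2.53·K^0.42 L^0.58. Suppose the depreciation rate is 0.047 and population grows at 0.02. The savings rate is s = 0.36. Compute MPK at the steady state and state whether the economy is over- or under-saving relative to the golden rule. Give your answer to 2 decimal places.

Capital per worker breaks even when investment replaces (n + δ)·k; here n + δ = 0.067.
Steady-state k*: s·A·k^0.42 = 0.067·k gives k* = (0.36·2.53/0.067)^(1/0.58) ≈ 89.9598.
MPK = 0.42·2.53·89.9598^(-0.58) ≈ 0.0782.
MPK > n+δ = 0.067, so the economy is dynamically efficient (under-saving).

under-saving; MPK ≈ 0.08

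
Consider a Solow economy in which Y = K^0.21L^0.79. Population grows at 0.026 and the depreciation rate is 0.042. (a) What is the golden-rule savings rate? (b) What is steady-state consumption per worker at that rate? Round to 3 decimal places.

n + δ = 0.026 + 0.042 = 0.068.
For Cobb-Douglas, s_gold equals capital's share: s_gold = 0.21.
At the golden rule the marginal product of capital equals n+δ: 0.21·k^(0.21−1) = 0.068. Solving, k_gold = (0.21/0.068)^(1/0.79) ≈ 4.1676.
y_gold = 4.1676^0.21 ≈ 1.3495; c_gold = (1−0.21)·y_gold ≈ 1.0661.

(a) s_gold = 0.210; (b) c_gold ≈ 1.066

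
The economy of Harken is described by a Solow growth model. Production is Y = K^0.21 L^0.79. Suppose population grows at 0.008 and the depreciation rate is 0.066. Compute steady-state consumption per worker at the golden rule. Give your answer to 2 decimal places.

c_gold ≈ 1.04

n + δ = 0.008 + 0.066 = 0.074.
Setting f'(k) = n+δ gives 0.21·k^(0.21−1) = 0.074, hence k_gold = (0.21/0.074)^(1/0.79) ≈ 3.7446.
y_gold = 3.7446^0.21 ≈ 1.3195.
c_gold = y_gold − (n+δ)·k_gold = 1.3195 − 0.074·3.7446 ≈ 1.0424.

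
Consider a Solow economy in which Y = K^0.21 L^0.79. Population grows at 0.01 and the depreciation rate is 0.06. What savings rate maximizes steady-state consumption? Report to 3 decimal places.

s_gold = 0.210

Capital per worker breaks even when investment replaces (n + δ)·k; here n + δ = 0.07.
At the golden rule MPK = n+δ, and in any Cobb-Douglas steady state s = (n+δ)·k/y = MPK·k/y = capital's share 0.21.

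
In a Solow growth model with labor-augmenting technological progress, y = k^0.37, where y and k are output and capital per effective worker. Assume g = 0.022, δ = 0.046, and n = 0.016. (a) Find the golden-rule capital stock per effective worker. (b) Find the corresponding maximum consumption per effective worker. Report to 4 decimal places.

(a) k_gold ≈ 10.5220; (b) c_gold ≈ 1.5049

The effective depreciation rate is n + g + δ = 0.016 + 0.022 + 0.046 = 0.084.
Setting f'(k) = n+g+δ gives 0.37·k^(0.37−1) = 0.084, hence k_gold = (0.37/0.084)^(1/0.63) ≈ 10.5220.
y_gold = 10.5220^0.37 ≈ 2.3888; c_gold = y_gold − 0.084·k_gold ≈ 1.5049.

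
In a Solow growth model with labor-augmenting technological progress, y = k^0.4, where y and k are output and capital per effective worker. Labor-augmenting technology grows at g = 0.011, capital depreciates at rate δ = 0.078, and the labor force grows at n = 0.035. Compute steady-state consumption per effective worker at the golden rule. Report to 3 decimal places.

c_gold ≈ 1.310

Break-even investment rate: n + g + δ = 0.035 + 0.011 + 0.078 = 0.124.
At the golden rule the marginal product of capital equals n+g+δ: 0.4·k^(0.4−1) = 0.124. Solving, k_gold = (0.4/0.124)^(1/0.6) ≈ 7.0426.
y_gold = 7.0426^0.4 ≈ 2.1832.
c_gold = y_gold − (n+g+δ)·k_gold = 2.1832 − 0.124·7.0426 ≈ 1.3099.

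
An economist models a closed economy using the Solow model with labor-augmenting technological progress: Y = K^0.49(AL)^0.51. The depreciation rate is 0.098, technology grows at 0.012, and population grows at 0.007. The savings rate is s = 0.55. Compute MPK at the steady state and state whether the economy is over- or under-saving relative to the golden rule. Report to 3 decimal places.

Capital per effective worker breaks even when investment replaces (n + g + δ)·k; here n + g + δ = 0.117.
Steady-state k*: s·k^0.49 = 0.117·k gives k* = (0.55/0.117)^(1/0.51) ≈ 20.7967.
MPK = 0.49·20.7967^(-0.51) ≈ 0.1042.
MPK < n+g+δ = 0.117, so the economy is dynamically inefficient (over-saving).

over-saving; MPK ≈ 0.104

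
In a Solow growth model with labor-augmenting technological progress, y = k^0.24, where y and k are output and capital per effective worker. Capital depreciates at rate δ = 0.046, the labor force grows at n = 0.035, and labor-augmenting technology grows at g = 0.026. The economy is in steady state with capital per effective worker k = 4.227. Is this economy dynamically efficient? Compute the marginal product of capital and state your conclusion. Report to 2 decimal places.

dynamically inefficient; MPK ≈ 0.08

Break-even investment rate: n + g + δ = 0.035 + 0.026 + 0.046 = 0.107.
MPK = 0.24·k^(0.24−1) = 0.24·4.227^(-0.76) ≈ 0.0802.
MPK < 0.107, so the economy is dynamically inefficient (over-saving).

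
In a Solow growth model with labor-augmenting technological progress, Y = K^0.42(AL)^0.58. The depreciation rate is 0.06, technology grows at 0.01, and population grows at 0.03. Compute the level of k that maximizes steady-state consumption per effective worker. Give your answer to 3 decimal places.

k_gold ≈ 11.873

The effective depreciation rate is n + g + δ = 0.03 + 0.01 + 0.06 = 0.1.
At the golden rule the marginal product of capital equals n+g+δ: 0.42·k^(0.42−1) = 0.1. Solving, k_gold = (0.42/0.1)^(1/0.58) ≈ 11.8732.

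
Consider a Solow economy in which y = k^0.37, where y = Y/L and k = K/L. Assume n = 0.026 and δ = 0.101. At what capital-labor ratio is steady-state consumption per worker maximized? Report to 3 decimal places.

k_gold ≈ 5.459

n + δ = 0.026 + 0.101 = 0.127.
At the golden rule the marginal product of capital equals n+δ: 0.37·k^(0.37−1) = 0.127. Solving, k_gold = (0.37/0.127)^(1/0.63) ≈ 5.4593.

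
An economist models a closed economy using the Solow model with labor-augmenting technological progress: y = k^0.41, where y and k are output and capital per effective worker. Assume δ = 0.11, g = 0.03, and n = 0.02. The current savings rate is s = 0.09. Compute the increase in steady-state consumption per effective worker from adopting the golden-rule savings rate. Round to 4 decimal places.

Δc ≈ 0.5245

Capital per effective worker breaks even when investment replaces (n + g + δ)·k; here n + g + δ = 0.16.
Current steady state (s = 0.09): k* = (0.09/0.16)^(1/0.59) ≈ 0.3771, y* = 0.3771^0.41 ≈ 0.6704, c* = (1−0.09)·0.6704 ≈ 0.6101.
At the golden rule the marginal product of capital equals n+g+δ: 0.41·k^(0.41−1) = 0.16. Solving, k_gold = (0.41/0.16)^(1/0.59) ≈ 4.9278.
y_gold = 4.9278^0.41 ≈ 1.9230, c_gold = y_gold − 0.16·k_gold ≈ 1.1346.
Gain: Δc = 1.1346 − 0.6101 ≈ 0.5245.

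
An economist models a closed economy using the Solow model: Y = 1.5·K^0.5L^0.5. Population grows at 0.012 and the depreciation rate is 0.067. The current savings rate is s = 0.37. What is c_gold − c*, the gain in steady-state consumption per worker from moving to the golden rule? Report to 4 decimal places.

Break-even investment rate: n + δ = 0.012 + 0.067 = 0.079.
Current steady state (s = 0.37): k* = (0.37·1.5/0.079)^(1/0.5) ≈ 49.3551, y* = 1.5·49.3551^0.5 ≈ 10.5380, c* = (1−0.37)·10.5380 ≈ 6.6389.
At the golden rule the marginal product of capital equals n+δ: 0.5·1.5·k^(0.5−1) = 0.079. Solving, k_gold = (0.5·1.5/0.079)^(1/0.5) ≈ 90.1298.
y_gold = 1.5·90.1298^0.5 ≈ 14.2405, c_gold = y_gold − 0.079·k_gold ≈ 7.1203.
Gain: Δc = 7.1203 − 6.6389 ≈ 0.4813.

Δc ≈ 0.4813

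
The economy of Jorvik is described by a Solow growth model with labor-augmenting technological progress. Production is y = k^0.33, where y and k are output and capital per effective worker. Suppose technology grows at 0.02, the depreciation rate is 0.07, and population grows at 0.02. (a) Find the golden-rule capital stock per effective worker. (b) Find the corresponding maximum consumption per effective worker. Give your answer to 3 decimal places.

n + g + δ = 0.02 + 0.02 + 0.07 = 0.11.
Setting f'(k) = n+g+δ gives 0.33·k^(0.33−1) = 0.11, hence k_gold = (0.33/0.11)^(1/0.67) ≈ 5.1537.
y_gold = 5.1537^0.33 ≈ 1.7179; c_gold = y_gold − 0.11·k_gold ≈ 1.1510.

(a) k_gold ≈ 5.154; (b) c_gold ≈ 1.151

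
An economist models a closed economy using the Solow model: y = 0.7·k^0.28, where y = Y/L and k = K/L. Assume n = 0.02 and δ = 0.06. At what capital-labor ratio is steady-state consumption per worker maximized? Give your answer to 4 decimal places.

k_gold ≈ 3.4714

Break-even investment rate: n + δ = 0.02 + 0.06 = 0.08.
At the golden rule the marginal product of capital equals n+δ: 0.28·0.7·k^(0.28−1) = 0.08. Solving, k_gold = (0.28·0.7/0.08)^(1/0.72) ≈ 3.4714.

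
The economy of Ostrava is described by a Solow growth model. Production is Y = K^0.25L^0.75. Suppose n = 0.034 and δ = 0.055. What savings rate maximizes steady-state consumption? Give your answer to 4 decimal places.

Capital per worker breaks even when investment replaces (n + δ)·k; here n + δ = 0.089.
At the golden rule MPK = n+δ, and in any Cobb-Douglas steady state s = (n+δ)·k/y = MPK·k/y = capital's share 0.25.

s_gold = 0.2500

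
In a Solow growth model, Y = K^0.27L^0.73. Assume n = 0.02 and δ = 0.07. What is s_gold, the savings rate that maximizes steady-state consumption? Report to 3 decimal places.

n + δ = 0.02 + 0.07 = 0.09.
At the golden rule MPK = n+δ, and in any Cobb-Douglas steady state s = (n+δ)·k/y = MPK·k/y = capital's share 0.27.

s_gold = 0.270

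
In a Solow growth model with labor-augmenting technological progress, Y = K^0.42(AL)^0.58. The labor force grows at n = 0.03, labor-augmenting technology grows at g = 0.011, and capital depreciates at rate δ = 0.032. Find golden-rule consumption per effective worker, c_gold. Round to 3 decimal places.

Break-even investment rate: n + g + δ = 0.03 + 0.011 + 0.032 = 0.073.
Setting f'(k) = n+g+δ gives 0.42·k^(0.42−1) = 0.073, hence k_gold = (0.42/0.073)^(1/0.58) ≈ 20.4276.
y_gold = 20.4276^0.42 ≈ 3.5505.
c_gold = y_gold − (n+g+δ)·k_gold = 3.5505 − 0.073·20.4276 ≈ 2.0593.

c_gold ≈ 2.059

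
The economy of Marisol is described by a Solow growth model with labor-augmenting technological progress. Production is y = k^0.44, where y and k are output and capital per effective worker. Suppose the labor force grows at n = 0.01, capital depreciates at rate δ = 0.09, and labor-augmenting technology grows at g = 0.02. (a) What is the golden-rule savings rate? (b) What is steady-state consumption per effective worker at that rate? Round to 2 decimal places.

(a) s_gold = 0.44; (b) c_gold ≈ 1.55

Break-even investment rate: n + g + δ = 0.01 + 0.02 + 0.09 = 0.12.
For Cobb-Douglas, s_gold equals capital's share: s_gold = 0.44.
Maximizing c = f(k) − (n+g+δ)·k gives f'(k) = n+g+δ, i.e. 0.44·k^(0.44−1) = 0.12, so k_gold = (0.44/0.12)^(1/0.56) ≈ 10.1772.
y_gold = 10.1772^0.44 ≈ 2.7756; c_gold = (1−0.44)·y_gold ≈ 1.5543.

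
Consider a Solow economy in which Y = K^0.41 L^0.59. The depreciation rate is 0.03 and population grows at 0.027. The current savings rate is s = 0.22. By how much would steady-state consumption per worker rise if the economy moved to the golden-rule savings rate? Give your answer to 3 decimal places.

n + δ = 0.027 + 0.03 = 0.057.
Current steady state (s = 0.22): k* = (0.22/0.057)^(1/0.59) ≈ 9.8662, y* = 9.8662^0.41 ≈ 2.5562, c* = (1−0.22)·2.5562 ≈ 1.9939.
Maximizing c = f(k) − (n+δ)·k gives f'(k) = n+δ, i.e. 0.41·k^(0.41−1) = 0.057, so k_gold = (0.41/0.057)^(1/0.59) ≈ 28.3392.
y_gold = 28.3392^0.41 ≈ 3.9398, c_gold = y_gold − 0.057·k_gold ≈ 2.3245.
Gain: Δc = 2.3245 − 1.9939 ≈ 0.3306.

Δc ≈ 0.331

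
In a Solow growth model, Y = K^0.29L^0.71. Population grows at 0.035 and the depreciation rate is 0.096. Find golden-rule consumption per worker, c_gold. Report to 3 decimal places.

The effective depreciation rate is n + δ = 0.035 + 0.096 = 0.131.
Maximizing c = f(k) − (n+δ)·k gives f'(k) = n+δ, i.e. 0.29·k^(0.29−1) = 0.131, so k_gold = (0.29/0.131)^(1/0.71) ≈ 3.0626.
y_gold = 3.0626^0.29 ≈ 1.3835.
c_gold = y_gold − (n+δ)·k_gold = 1.3835 − 0.131·3.0626 ≈ 0.9823.

c_gold ≈ 0.982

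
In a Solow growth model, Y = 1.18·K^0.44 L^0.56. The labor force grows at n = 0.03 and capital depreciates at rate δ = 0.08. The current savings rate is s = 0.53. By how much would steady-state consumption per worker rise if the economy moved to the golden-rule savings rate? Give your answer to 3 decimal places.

Δc ≈ 0.064

The effective depreciation rate is n + δ = 0.03 + 0.08 = 0.11.
Current steady state (s = 0.53): k* = (0.53·1.18/0.11)^(1/0.56) ≈ 22.2738, y* = 1.18·22.2738^0.44 ≈ 4.6229, c* = (1−0.53)·4.6229 ≈ 2.1727.
Golden rule sets MPK = n+δ: 0.44·1.18·k^(0.44−1) = 0.11, so k_gold = (0.44·1.18/0.11)^(1/0.56) ≈ 15.9760.
y_gold = 1.18·15.9760^0.44 ≈ 3.9940, c_gold = y_gold − 0.11·k_gold ≈ 2.2366.
Gain: Δc = 2.2366 − 2.1727 ≈ 0.0639.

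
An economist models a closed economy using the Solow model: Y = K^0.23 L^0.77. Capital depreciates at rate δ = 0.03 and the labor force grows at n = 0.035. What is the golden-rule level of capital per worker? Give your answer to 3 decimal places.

k_gold ≈ 5.161

Break-even investment rate: n + δ = 0.035 + 0.03 = 0.065.
At the golden rule the marginal product of capital equals n+δ: 0.23·k^(0.23−1) = 0.065. Solving, k_gold = (0.23/0.065)^(1/0.77) ≈ 5.1611.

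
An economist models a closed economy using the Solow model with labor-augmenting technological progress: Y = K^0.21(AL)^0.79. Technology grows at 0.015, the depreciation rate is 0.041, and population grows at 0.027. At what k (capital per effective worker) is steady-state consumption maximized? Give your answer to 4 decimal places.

Capital per effective worker breaks even when investment replaces (n + g + δ)·k; here n + g + δ = 0.083.
Golden rule sets MPK = n+g+δ: 0.21·k^(0.21−1) = 0.083, so k_gold = (0.21/0.083)^(1/0.79) ≈ 3.2382.

k_gold ≈ 3.2382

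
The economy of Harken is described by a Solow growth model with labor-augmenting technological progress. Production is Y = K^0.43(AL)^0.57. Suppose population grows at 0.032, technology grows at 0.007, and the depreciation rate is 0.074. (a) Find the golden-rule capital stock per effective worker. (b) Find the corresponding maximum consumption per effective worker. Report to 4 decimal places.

(a) k_gold ≈ 10.4286; (b) c_gold ≈ 1.5621

Break-even investment rate: n + g + δ = 0.032 + 0.007 + 0.074 = 0.113.
Setting f'(k) = n+g+δ gives 0.43·k^(0.43−1) = 0.113, hence k_gold = (0.43/0.113)^(1/0.57) ≈ 10.4286.
y_gold = 10.4286^0.43 ≈ 2.7406; c_gold = y_gold − 0.113·k_gold ≈ 1.5621.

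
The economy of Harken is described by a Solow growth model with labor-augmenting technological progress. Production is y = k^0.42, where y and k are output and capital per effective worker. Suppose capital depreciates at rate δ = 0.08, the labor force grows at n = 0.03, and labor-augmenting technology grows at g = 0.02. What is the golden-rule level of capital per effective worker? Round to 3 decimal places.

k_gold ≈ 7.553

Break-even investment rate: n + g + δ = 0.03 + 0.02 + 0.08 = 0.13.
At the golden rule the marginal product of capital equals n+g+δ: 0.42·k^(0.42−1) = 0.13. Solving, k_gold = (0.42/0.13)^(1/0.58) ≈ 7.5529.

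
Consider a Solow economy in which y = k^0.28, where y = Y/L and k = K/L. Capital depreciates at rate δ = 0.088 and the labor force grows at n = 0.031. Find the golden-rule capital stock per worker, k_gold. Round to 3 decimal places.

k_gold ≈ 3.282

Capital per worker breaks even when investment replaces (n + δ)·k; here n + δ = 0.119.
Setting f'(k) = n+δ gives 0.28·k^(0.28−1) = 0.119, hence k_gold = (0.28/0.119)^(1/0.72) ≈ 3.2819.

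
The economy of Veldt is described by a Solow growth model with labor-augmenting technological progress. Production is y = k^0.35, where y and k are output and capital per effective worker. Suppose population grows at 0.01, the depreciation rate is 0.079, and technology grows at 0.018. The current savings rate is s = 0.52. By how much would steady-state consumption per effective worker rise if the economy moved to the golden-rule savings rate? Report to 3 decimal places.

Break-even investment rate: n + g + δ = 0.01 + 0.018 + 0.079 = 0.107.
Current steady state (s = 0.52): k* = (0.52/0.107)^(1/0.65) ≈ 11.3851, y* = 11.3851^0.35 ≈ 2.3427, c* = (1−0.52)·2.3427 ≈ 1.1245.
At the golden rule the marginal product of capital equals n+g+δ: 0.35·k^(0.35−1) = 0.107. Solving, k_gold = (0.35/0.107)^(1/0.65) ≈ 6.1919.
y_gold = 6.1919^0.35 ≈ 1.8929, c_gold = y_gold − 0.107·k_gold ≈ 1.2304.
Gain: Δc = 1.2304 − 1.1245 ≈ 0.1059.

Δc ≈ 0.106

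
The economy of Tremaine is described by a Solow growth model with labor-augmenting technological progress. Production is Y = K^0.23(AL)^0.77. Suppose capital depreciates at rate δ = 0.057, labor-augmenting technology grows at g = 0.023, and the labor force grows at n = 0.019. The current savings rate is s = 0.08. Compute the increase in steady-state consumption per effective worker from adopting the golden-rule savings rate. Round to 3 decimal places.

Δc ≈ 0.127

Capital per effective worker breaks even when investment replaces (n + g + δ)·k; here n + g + δ = 0.099.
Current steady state (s = 0.08): k* = (0.08/0.099)^(1/0.77) ≈ 0.7582, y* = 0.7582^0.23 ≈ 0.9383, c* = (1−0.08)·0.9383 ≈ 0.8633.
Maximizing c = f(k) − (n+g+δ)·k gives f'(k) = n+g+δ, i.e. 0.23·k^(0.23−1) = 0.099, so k_gold = (0.23/0.099)^(1/0.77) ≈ 2.9884.
y_gold = 2.9884^0.23 ≈ 1.2863, c_gold = y_gold − 0.099·k_gold ≈ 0.9905.
Gain: Δc = 0.9905 − 0.8633 ≈ 0.1272.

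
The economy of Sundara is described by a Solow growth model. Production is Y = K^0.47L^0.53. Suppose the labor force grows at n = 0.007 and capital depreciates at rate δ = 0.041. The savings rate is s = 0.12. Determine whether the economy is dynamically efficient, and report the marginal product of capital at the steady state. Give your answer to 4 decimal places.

dynamically efficient; MPK ≈ 0.1880

The effective depreciation rate is n + δ = 0.007 + 0.041 = 0.048.
Steady-state k*: s·k^0.47 = 0.048·k gives k* = (0.12/0.048)^(1/0.53) ≈ 5.6342.
MPK = 0.47·5.6342^(-0.53) ≈ 0.1880.
MPK > n+δ = 0.048, so the economy is dynamically efficient (under-saving).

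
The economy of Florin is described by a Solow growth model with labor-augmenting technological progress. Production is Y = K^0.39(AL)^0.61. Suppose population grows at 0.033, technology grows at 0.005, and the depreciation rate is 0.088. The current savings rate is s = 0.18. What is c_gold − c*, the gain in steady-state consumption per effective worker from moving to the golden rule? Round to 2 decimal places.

Δc ≈ 0.23

Break-even investment rate: n + g + δ = 0.033 + 0.005 + 0.088 = 0.126.
Current steady state (s = 0.18): k* = (0.18/0.126)^(1/0.61) ≈ 1.7945, y* = 1.7945^0.39 ≈ 1.2561, c* = (1−0.18)·1.2561 ≈ 1.0300.
Setting f'(k) = n+g+δ gives 0.39·k^(0.39−1) = 0.126, hence k_gold = (0.39/0.126)^(1/0.61) ≈ 6.3741.
y_gold = 6.3741^0.39 ≈ 2.0593, c_gold = y_gold − 0.126·k_gold ≈ 1.2562.
Gain: Δc = 1.2562 − 1.0300 ≈ 0.2262.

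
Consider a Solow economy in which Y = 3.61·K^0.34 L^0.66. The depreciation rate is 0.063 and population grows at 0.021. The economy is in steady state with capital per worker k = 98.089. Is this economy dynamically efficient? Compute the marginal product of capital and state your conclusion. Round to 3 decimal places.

Capital per worker breaks even when investment replaces (n + δ)·k; here n + δ = 0.084.
MPK = 0.34·3.61·k^(0.34−1) = 0.34·3.61·98.089^(-0.66) ≈ 0.0595.
MPK < 0.084, so the economy is dynamically inefficient (over-saving).

dynamically inefficient; MPK ≈ 0.059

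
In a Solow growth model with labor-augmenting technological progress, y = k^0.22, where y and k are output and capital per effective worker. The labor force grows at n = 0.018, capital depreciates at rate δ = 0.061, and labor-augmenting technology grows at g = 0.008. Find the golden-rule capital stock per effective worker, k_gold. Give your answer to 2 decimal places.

k_gold ≈ 3.29

n + g + δ = 0.018 + 0.008 + 0.061 = 0.087.
At the golden rule the marginal product of capital equals n+g+δ: 0.22·k^(0.22−1) = 0.087. Solving, k_gold = (0.22/0.087)^(1/0.78) ≈ 3.2851.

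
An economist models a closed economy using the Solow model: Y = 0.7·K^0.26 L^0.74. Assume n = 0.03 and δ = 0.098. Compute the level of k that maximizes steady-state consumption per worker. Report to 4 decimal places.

n + δ = 0.03 + 0.098 = 0.128.
Maximizing c = f(k) − (n+δ)·k gives f'(k) = n+δ, i.e. 0.26·0.7·k^(0.26−1) = 0.128, so k_gold = (0.26·0.7/0.128)^(1/0.74) ≈ 1.6090.

k_gold ≈ 1.6090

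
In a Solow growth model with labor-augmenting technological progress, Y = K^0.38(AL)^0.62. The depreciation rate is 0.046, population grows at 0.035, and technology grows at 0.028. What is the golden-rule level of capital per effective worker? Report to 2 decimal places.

k_gold ≈ 7.49

Break-even investment rate: n + g + δ = 0.035 + 0.028 + 0.046 = 0.109.
Maximizing c = f(k) − (n+g+δ)·k gives f'(k) = n+g+δ, i.e. 0.38·k^(0.38−1) = 0.109, so k_gold = (0.38/0.109)^(1/0.62) ≈ 7.4950.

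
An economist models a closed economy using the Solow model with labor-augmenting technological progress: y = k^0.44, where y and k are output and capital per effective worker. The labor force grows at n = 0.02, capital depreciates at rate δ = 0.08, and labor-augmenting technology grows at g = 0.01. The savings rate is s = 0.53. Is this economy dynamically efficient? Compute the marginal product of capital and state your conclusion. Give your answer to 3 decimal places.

Break-even investment rate: n + g + δ = 0.02 + 0.01 + 0.08 = 0.11.
Steady-state k*: s·k^0.44 = 0.11·k gives k* = (0.53/0.11)^(1/0.56) ≈ 16.5743.
MPK = 0.44·16.5743^(-0.56) ≈ 0.0913.
MPK < n+g+δ = 0.11, so the economy is dynamically inefficient (over-saving).

dynamically inefficient; MPK ≈ 0.091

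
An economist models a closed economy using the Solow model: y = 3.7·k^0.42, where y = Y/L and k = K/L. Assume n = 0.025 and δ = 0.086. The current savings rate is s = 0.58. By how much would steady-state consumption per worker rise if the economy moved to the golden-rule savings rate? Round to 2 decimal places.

Δc ≈ 1.24

The effective depreciation rate is n + δ = 0.025 + 0.086 = 0.111.
Current steady state (s = 0.58): k* = (0.58·3.7/0.111)^(1/0.58) ≈ 165.1088, y* = 3.7·165.1088^0.42 ≈ 31.5984, c* = (1−0.58)·31.5984 ≈ 13.2713.
At the golden rule the marginal product of capital equals n+δ: 0.42·3.7·k^(0.42−1) = 0.111. Solving, k_gold = (0.42·3.7/0.111)^(1/0.58) ≈ 94.6418.
y_gold = 3.7·94.6418^0.42 ≈ 25.0125, c_gold = y_gold − 0.111·k_gold ≈ 14.5072.
Gain: Δc = 14.5072 − 13.2713 ≈ 1.2359.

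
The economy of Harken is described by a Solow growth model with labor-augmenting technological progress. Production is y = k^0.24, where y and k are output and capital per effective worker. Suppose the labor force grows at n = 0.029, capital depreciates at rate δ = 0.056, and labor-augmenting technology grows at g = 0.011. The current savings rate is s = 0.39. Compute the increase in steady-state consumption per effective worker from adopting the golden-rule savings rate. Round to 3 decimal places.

Δc ≈ 0.065

n + g + δ = 0.029 + 0.011 + 0.056 = 0.096.
Current steady state (s = 0.39): k* = (0.39/0.096)^(1/0.76) ≈ 6.3248, y* = 6.3248^0.24 ≈ 1.5569, c* = (1−0.39)·1.5569 ≈ 0.9497.
Setting f'(k) = n+g+δ gives 0.24·k^(0.24−1) = 0.096, hence k_gold = (0.24/0.096)^(1/0.76) ≈ 3.3389.
y_gold = 3.3389^0.24 ≈ 1.3356, c_gold = y_gold − 0.096·k_gold ≈ 1.0150.
Gain: Δc = 1.0150 − 0.9497 ≈ 0.0653.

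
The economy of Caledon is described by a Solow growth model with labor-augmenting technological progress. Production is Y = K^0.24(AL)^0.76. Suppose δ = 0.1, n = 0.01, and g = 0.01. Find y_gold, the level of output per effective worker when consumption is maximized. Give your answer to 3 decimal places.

n + g + δ = 0.01 + 0.01 + 0.1 = 0.12.
Maximizing c = f(k) − (n+g+δ)·k gives f'(k) = n+g+δ, i.e. 0.24·k^(0.24−1) = 0.12, so k_gold = (0.24/0.12)^(1/0.76) ≈ 2.4894.
Output: y_gold = k_gold^0.24 = 2.4894^0.24 ≈ 1.2447.

y_gold ≈ 1.245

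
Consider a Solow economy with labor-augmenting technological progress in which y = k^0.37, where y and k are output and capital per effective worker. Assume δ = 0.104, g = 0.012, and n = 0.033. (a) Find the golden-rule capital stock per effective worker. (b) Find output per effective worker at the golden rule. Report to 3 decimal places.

(a) k_gold ≈ 4.237; (b) y_gold ≈ 1.706

The effective depreciation rate is n + g + δ = 0.033 + 0.012 + 0.104 = 0.149.
Setting f'(k) = n+g+δ gives 0.37·k^(0.37−1) = 0.149, hence k_gold = (0.37/0.149)^(1/0.63) ≈ 4.2365.
y_gold = 4.2365^0.37 ≈ 1.7061.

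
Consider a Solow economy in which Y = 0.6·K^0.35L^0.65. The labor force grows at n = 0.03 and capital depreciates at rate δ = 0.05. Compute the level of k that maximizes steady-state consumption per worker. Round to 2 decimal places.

Break-even investment rate: n + δ = 0.03 + 0.05 = 0.08.
Golden rule sets MPK = n+δ: 0.35·0.6·k^(0.35−1) = 0.08, so k_gold = (0.35·0.6/0.08)^(1/0.65) ≈ 4.4138.

k_gold ≈ 4.41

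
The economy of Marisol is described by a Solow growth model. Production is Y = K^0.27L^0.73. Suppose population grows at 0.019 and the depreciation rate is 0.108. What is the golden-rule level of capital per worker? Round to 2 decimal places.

Break-even investment rate: n + δ = 0.019 + 0.108 = 0.127.
Golden rule sets MPK = n+δ: 0.27·k^(0.27−1) = 0.127, so k_gold = (0.27/0.127)^(1/0.73) ≈ 2.8100.

k_gold ≈ 2.81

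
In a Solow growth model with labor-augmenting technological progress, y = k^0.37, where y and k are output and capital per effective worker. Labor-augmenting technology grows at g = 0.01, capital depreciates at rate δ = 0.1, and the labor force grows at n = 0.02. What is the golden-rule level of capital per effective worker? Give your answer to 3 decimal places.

k_gold ≈ 5.261

The effective depreciation rate is n + g + δ = 0.02 + 0.01 + 0.1 = 0.13.
Golden rule sets MPK = n+g+δ: 0.37·k^(0.37−1) = 0.13, so k_gold = (0.37/0.13)^(1/0.63) ≈ 5.2607.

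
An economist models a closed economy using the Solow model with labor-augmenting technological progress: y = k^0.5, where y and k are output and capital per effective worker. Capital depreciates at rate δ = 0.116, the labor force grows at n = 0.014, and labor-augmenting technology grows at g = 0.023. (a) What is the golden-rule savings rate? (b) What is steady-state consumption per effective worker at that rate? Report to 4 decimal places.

(a) s_gold = 0.5000; (b) c_gold ≈ 1.6340

Break-even investment rate: n + g + δ = 0.014 + 0.023 + 0.116 = 0.153.
For Cobb-Douglas, s_gold equals capital's share: s_gold = 0.5.
Setting f'(k) = n+g+δ gives 0.5·k^(0.5−1) = 0.153, hence k_gold = (0.5/0.153)^(1/0.5) ≈ 10.6797.
y_gold = 10.6797^0.5 ≈ 3.2680; c_gold = (1−0.5)·y_gold ≈ 1.6340.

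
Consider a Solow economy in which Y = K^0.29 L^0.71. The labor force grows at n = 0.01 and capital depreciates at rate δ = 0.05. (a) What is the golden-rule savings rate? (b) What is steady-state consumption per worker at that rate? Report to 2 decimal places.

(a) s_gold = 0.29; (b) c_gold ≈ 1.35

n + δ = 0.01 + 0.05 = 0.06.
For Cobb-Douglas, s_gold equals capital's share: s_gold = 0.29.
Maximizing c = f(k) − (n+δ)·k gives f'(k) = n+δ, i.e. 0.29·k^(0.29−1) = 0.06, so k_gold = (0.29/0.06)^(1/0.71) ≈ 9.1987.
y_gold = 9.1987^0.29 ≈ 1.9032; c_gold = (1−0.29)·y_gold ≈ 1.3513.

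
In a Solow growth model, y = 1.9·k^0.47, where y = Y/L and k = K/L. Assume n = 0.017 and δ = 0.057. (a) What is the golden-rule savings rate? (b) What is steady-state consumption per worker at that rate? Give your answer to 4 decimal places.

Capital per worker breaks even when investment replaces (n + δ)·k; here n + δ = 0.074.
For Cobb-Douglas, s_gold equals capital's share: s_gold = 0.47.
At the golden rule the marginal product of capital equals n+δ: 0.47·1.9·k^(0.47−1) = 0.074. Solving, k_gold = (0.47·1.9/0.074)^(1/0.53) ≈ 109.8480.
y_gold = 1.9·109.8480^0.47 ≈ 17.2952; c_gold = (1−0.47)·y_gold ≈ 9.1665.

(a) s_gold = 0.4700; (b) c_gold ≈ 9.1665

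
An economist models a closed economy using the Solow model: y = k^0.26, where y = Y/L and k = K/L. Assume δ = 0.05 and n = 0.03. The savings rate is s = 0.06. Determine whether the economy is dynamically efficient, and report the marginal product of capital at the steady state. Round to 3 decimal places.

n + δ = 0.03 + 0.05 = 0.08.
Steady-state k*: s·k^0.26 = 0.08·k gives k* = (0.06/0.08)^(1/0.74) ≈ 0.6779.
MPK = 0.26·0.6779^(-0.74) ≈ 0.3467.
MPK > n+δ = 0.08, so the economy is dynamically efficient (under-saving).

dynamically efficient; MPK ≈ 0.347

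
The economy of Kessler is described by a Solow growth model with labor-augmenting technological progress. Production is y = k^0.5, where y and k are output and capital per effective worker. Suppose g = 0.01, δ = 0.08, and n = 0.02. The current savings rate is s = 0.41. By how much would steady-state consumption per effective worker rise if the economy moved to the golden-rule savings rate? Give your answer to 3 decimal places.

Δc ≈ 0.074

The effective depreciation rate is n + g + δ = 0.02 + 0.01 + 0.08 = 0.11.
Current steady state (s = 0.41): k* = (0.41/0.11)^(1/0.5) ≈ 13.8926, y* = 13.8926^0.5 ≈ 3.7273, c* = (1−0.41)·3.7273 ≈ 2.1991.
Setting f'(k) = n+g+δ gives 0.5·k^(0.5−1) = 0.11, hence k_gold = (0.5/0.11)^(1/0.5) ≈ 20.6612.
y_gold = 20.6612^0.5 ≈ 4.5455, c_gold = y_gold − 0.11·k_gold ≈ 2.2727.
Gain: Δc = 2.2727 − 2.1991 ≈ 0.0736.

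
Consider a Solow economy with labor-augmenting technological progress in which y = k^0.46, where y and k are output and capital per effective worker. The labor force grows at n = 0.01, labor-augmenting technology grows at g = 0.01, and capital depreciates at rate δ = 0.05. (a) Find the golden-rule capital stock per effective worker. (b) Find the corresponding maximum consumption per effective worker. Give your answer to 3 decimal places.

Capital per effective worker breaks even when investment replaces (n + g + δ)·k; here n + g + δ = 0.07.
Golden rule sets MPK = n+g+δ: 0.46·k^(0.46−1) = 0.07, so k_gold = (0.46/0.07)^(1/0.54) ≈ 32.6727.
y_gold = 32.6727^0.46 ≈ 4.9719; c_gold = y_gold − 0.07·k_gold ≈ 2.6848.

(a) k_gold ≈ 32.673; (b) c_gold ≈ 2.685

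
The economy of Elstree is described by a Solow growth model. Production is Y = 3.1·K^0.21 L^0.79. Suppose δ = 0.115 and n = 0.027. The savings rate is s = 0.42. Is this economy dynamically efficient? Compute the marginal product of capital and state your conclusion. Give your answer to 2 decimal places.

dynamically inefficient; MPK ≈ 0.07

Capital per worker breaks even when investment replaces (n + δ)·k; here n + δ = 0.142.
Steady-state k*: s·A·k^0.21 = 0.142·k gives k* = (0.42·3.1/0.142)^(1/0.79) ≈ 16.5246.
MPK = 0.21·3.1·16.5246^(-0.79) ≈ 0.0710.
MPK < n+δ = 0.142, so the economy is dynamically inefficient (over-saving).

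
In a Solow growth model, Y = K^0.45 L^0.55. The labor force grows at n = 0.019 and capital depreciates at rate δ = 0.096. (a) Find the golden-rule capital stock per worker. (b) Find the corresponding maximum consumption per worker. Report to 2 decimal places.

(a) k_gold ≈ 11.95; (b) c_gold ≈ 1.68

The effective depreciation rate is n + δ = 0.019 + 0.096 = 0.115.
At the golden rule the marginal product of capital equals n+δ: 0.45·k^(0.45−1) = 0.115. Solving, k_gold = (0.45/0.115)^(1/0.55) ≈ 11.9481.
y_gold = 11.9481^0.45 ≈ 3.0534; c_gold = y_gold − 0.115·k_gold ≈ 1.6794.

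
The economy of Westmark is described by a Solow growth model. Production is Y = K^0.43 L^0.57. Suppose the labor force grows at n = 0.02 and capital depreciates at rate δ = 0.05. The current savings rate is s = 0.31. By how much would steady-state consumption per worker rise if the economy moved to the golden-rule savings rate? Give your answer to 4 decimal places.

The effective depreciation rate is n + δ = 0.02 + 0.05 = 0.07.
Current steady state (s = 0.31): k* = (0.31/0.07)^(1/0.57) ≈ 13.6080, y* = 13.6080^0.43 ≈ 3.0728, c* = (1−0.31)·3.0728 ≈ 2.1202.
Maximizing c = f(k) − (n+δ)·k gives f'(k) = n+δ, i.e. 0.43·k^(0.43−1) = 0.07, so k_gold = (0.43/0.07)^(1/0.57) ≈ 24.1605.
y_gold = 24.1605^0.43 ≈ 3.9331, c_gold = y_gold − 0.07·k_gold ≈ 2.2419.
Gain: Δc = 2.2419 − 2.1202 ≈ 0.1216.

Δc ≈ 0.1216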